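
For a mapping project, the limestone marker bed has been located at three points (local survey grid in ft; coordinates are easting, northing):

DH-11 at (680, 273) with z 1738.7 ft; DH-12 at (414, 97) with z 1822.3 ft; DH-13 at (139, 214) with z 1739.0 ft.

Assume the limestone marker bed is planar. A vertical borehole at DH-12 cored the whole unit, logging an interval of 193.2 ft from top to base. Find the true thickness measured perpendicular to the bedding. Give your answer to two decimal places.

Two edge vectors: DH-11→DH-12 = (-266, -176, 83.6), DH-11→DH-13 = (-541, -59, 0.3).
Normal n = (DH-11→DH-12) × (DH-11→DH-13) = (4879.6, -45147.8, -79522).
So ∂z/∂easting = −n_x/n_z = 0.06136 and ∂z/∂northing = −n_y/n_z = −0.56774.
|∇z| = √(a²+b²) = 0.57105, so dip δ = arctan(0.57105) = 29.73°.
True thickness = vertical thickness × cos δ = 193.2 × cos 29.73° = 167.77 ft.

167.77 ft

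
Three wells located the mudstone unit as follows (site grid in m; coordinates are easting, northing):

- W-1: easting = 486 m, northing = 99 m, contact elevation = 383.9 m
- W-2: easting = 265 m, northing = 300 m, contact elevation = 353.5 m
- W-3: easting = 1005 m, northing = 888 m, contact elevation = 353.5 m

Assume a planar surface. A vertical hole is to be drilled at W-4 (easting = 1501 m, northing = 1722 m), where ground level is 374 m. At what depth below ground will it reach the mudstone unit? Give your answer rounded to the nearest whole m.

56 m

Let the plane be z = a·easting + b·northing + c.
W-2−W-1: −221a + 201b = −30.4;  W-3−W-1: 519a + 789b = −30.4.
Solving gives a = 0.06414, b = −0.08072.
Then c = 383.9 − a·486 − b·99 = 360.72.
At (1501, 1722): z_contact = 96.3 − 139.0 + 360.72 = 318.0 m.
Depth below ground = 374 − 318.0 = 56 m.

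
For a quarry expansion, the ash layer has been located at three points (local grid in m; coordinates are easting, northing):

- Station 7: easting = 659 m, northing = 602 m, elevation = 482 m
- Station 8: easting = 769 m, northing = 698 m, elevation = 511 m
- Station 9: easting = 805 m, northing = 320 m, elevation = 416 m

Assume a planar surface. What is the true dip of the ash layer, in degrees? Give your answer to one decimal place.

Let the plane be z = a·easting + b·northing + c.
Station 8−Station 7: 110a + 96b = 29;  Station 9−Station 7: 146a − 282b = −66.
Solving gives a = 0.04090, b = 0.25522.
Gradient magnitude |∇z| = √(a² + b²) = √(0.00167 + 0.06514) = 0.25847.
True dip = arctan(0.25847) = 14.5°, dipping toward S (azimuth ≈ 189°).

14.5°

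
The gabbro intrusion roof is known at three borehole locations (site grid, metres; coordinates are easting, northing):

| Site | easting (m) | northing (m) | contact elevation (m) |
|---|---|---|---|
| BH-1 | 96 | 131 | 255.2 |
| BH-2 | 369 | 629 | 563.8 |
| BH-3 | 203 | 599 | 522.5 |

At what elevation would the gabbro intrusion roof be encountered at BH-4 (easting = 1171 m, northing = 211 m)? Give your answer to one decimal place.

461.4 m

Let the plane be z = a·easting + b·northing + c.
BH-2−BH-1: 273a + 498b = 308.6;  BH-3−BH-1: 107a + 468b = 267.3.
Solving gives a = 0.151849, b = 0.536436.
Then c = 255.2 − a·96 − b·131 = 170.35.
At (1171, 211): z = 177.8 + 113.2 + 170.35 = 461.4 m.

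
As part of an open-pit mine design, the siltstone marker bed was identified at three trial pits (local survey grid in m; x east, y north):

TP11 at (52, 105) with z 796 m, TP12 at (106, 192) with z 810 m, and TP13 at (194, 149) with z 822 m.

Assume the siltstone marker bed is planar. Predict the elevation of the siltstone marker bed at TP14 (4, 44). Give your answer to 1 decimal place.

Let the plane be z = a·x + b·y + c.
TP12−TP11: 54a + 87b = 14;  TP13−TP11: 142a + 44b = 26.
Solving gives a = 0.16496, b = 0.05853.
Then c = 796 − a·52 − b·105 = 781.28.
At (4, 44): z = 0.7 + 2.6 + 781.28 = 784.5 m.

784.5 m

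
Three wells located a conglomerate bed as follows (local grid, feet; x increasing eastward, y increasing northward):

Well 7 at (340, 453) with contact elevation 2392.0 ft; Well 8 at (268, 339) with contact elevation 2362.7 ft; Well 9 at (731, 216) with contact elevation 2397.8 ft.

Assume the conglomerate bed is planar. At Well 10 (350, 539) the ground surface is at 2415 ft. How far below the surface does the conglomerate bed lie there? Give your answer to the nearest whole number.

Two edge vectors: Well 7→Well 8 = (-72, -114, -29.3), Well 7→Well 9 = (391, -237, 5.8).
Normal n = (Well 7→Well 8) × (Well 7→Well 9) = (-7605.3, -11038.7, 61638).
So ∂z/∂x = −n_x/n_z = 0.12339 and ∂z/∂y = −n_y/n_z = 0.17909.
Intercept c from Well 7: 2392 − 41.95 − 81.13 = 2268.92.
At (350, 539): z_contact = 43.2 + 96.5 + 2268.92 = 2408.6 ft.
Depth below ground = 2415 − 2408.6 = 6 ft.

6 ft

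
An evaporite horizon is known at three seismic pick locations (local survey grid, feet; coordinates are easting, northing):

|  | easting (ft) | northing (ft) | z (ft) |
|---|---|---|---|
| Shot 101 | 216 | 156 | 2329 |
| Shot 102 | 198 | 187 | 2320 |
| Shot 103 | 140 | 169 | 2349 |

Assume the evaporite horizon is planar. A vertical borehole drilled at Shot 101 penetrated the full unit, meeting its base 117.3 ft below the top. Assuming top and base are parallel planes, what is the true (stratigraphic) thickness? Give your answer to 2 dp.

Two edge vectors: Shot 101→Shot 102 = (-18, 31, -9), Shot 101→Shot 103 = (-76, 13, 20).
Normal n = (Shot 101→Shot 102) × (Shot 101→Shot 103) = (737, 1044, 2122).
So ∂z/∂easting = −n_x/n_z = −0.34731 and ∂z/∂northing = −n_y/n_z = −0.49199.
|∇z| = √(a²+b²) = 0.60223, so dip δ = arctan(0.60223) = 31.06°.
True thickness = vertical thickness × cos δ = 117.3 × cos 31.06° = 100.48 ft.

100.48 ft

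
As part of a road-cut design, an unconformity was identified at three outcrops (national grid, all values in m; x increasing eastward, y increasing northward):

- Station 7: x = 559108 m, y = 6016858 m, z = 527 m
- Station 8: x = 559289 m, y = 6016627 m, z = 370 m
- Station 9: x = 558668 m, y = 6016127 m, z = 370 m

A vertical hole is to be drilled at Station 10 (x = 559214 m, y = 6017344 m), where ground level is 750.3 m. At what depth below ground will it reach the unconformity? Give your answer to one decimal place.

Two edge vectors: Station 7→Station 8 = (181, -231, -157), Station 7→Station 9 = (-440, -731, -157).
Normal n = (Station 7→Station 8) × (Station 7→Station 9) = (-78500, 97497, -233951).
So ∂z/∂x = −n_x/n_z = −0.335540348 and ∂z/∂y = −n_y/n_z = 0.416741112.
Intercept c from Station 7: 527 + 187603.29 − 2507472.10 = −2319341.80.
At (559214, 6017344): z_contact = −187638.86 + 2507674.63 − 2319341.80 = 693.97 m.
Depth below ground = 750.3 − 693.97 = 56.3 m.

56.3 m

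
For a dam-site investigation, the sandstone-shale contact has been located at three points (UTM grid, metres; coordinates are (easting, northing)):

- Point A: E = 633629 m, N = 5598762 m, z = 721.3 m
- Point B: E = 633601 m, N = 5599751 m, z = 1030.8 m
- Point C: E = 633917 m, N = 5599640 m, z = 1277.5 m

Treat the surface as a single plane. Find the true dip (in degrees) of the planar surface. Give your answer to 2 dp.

Let the plane be z = a·E + b·N + c.
Point B−Point A: −28a + 989b = 309.5;  Point C−Point A: 288a + 878b = 556.2.
Solving gives a = 0.89957, b = 0.33841.
Gradient magnitude |∇z| = √(a² + b²) = √(0.80922 + 0.11452) = 0.96112.
True dip = arctan(0.96112) = 43.86°, dipping toward WSW (azimuth ≈ 249°).

43.86°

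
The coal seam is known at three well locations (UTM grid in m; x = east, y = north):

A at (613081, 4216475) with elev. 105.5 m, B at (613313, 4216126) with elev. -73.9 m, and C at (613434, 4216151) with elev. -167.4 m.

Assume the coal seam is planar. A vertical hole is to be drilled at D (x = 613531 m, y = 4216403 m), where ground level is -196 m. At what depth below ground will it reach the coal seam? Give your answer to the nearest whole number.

Two edge vectors: A→B = (232, -349, -179.4), A→C = (353, -324, -272.9).
Normal n = (A→B) × (A→C) = (37116.5, -15.4, 48029).
So ∂z/∂x = −n_x/n_z = −0.77279352 and ∂z/∂y = −n_y/n_z = 0.00032064.
Intercept c from A: 105.5 + 473785.02 − 1351.97 = 472538.56.
At (613531, 4216403): z_contact = −474132.8 + 1351.9 + 472538.56 = -242.3 m.
Depth below ground = -196 − (-242.3) = 46 m.

46 m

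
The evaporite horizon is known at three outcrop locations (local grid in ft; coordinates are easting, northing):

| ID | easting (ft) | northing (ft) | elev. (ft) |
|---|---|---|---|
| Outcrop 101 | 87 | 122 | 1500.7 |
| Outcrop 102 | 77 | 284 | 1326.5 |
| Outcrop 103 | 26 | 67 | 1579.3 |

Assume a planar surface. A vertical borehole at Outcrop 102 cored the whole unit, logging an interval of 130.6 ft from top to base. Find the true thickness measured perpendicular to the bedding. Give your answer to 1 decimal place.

Let the plane be z = a·easting + b·northing + c.
Outcrop 102−Outcrop 101: −10a + 162b = −174.2;  Outcrop 103−Outcrop 101: −61a − 55b = 78.6.
Solving gives a = −0.30217, b = −1.09396.
|∇z| = √(a²+b²) = 1.13493, so dip δ = arctan(1.13493) = 48.62°.
True thickness = vertical thickness × cos δ = 130.6 × cos 48.62° = 86.3 ft.

86.3 ft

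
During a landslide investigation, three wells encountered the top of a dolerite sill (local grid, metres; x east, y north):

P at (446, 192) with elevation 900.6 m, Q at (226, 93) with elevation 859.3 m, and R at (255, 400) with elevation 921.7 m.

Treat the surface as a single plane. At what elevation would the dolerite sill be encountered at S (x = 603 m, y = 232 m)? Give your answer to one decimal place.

924.1 m

Two edge vectors: P→Q = (-220, -99, -41.3), P→R = (-191, 208, 21.1).
Normal n = (P→Q) × (P→R) = (6501.5, 12530.3, -64669).
So ∂z/∂x = −n_x/n_z = 0.10054 and ∂z/∂y = −n_y/n_z = 0.19376.
Intercept c from P: 900.6 − 44.84 − 37.20 = 818.56.
At (603, 232): z = 60.6 + 45.0 + 818.56 = 924.1 m.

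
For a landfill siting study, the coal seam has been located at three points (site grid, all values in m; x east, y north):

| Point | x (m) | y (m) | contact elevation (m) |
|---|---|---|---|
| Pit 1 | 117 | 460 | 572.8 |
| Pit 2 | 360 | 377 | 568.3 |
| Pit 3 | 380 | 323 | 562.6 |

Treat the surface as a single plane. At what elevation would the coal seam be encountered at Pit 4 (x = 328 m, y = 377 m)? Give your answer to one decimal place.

Two edge vectors: Pit 1→Pit 2 = (243, -83, -4.5), Pit 1→Pit 3 = (263, -137, -10.2).
Normal n = (Pit 1→Pit 2) × (Pit 1→Pit 3) = (230.1, 1295.1, -11462).
So ∂z/∂x = −n_x/n_z = 0.02008 and ∂z/∂y = −n_y/n_z = 0.11299.
Intercept c from Pit 1: 572.8 − 2.35 − 51.98 = 518.48.
At (328, 377): z = 6.6 + 42.6 + 518.48 = 567.7 m.

567.7 m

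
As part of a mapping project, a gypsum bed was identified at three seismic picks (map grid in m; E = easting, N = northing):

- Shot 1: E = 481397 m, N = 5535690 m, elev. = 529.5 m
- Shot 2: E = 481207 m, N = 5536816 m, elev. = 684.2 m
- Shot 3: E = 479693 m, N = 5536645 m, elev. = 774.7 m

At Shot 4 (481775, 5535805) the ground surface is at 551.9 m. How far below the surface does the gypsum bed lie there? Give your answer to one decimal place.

36.0 m

Two edge vectors: Shot 1→Shot 2 = (-190, 1126, 154.7), Shot 1→Shot 3 = (-1704, 955, 245.2).
Normal n = (Shot 1→Shot 2) × (Shot 1→Shot 3) = (128356.7, -217020.8, 1737254).
So ∂z/∂E = −n_x/n_z = −0.073884821 and ∂z/∂N = −n_y/n_z = 0.124921744.
Intercept c from Shot 1: 529.5 + 35567.93 − 691528.05 = −655430.62.
At (481775, 5535805): z_contact = −35595.86 + 691542.42 − 655430.62 = 515.94 m.
Depth below ground = 551.9 − 515.94 = 36.0 m.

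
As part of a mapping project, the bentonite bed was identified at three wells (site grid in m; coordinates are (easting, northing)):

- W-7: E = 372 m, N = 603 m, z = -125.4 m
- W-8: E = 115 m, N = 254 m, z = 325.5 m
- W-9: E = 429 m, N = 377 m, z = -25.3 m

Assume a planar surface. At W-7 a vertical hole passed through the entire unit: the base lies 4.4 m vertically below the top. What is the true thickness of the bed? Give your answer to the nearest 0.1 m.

Let the plane be z = a·E + b·N + c.
W-8−W-7: −257a − 349b = 450.9;  W-9−W-7: 57a − 226b = 100.1.
Solving gives a = −0.85885, b = −0.65953.
|∇z| = √(a²+b²) = 1.08287, so dip δ = arctan(1.08287) = 47.28°.
True thickness = vertical thickness × cos δ = 4.4 × cos 47.28° = 3.0 m.

3.0 m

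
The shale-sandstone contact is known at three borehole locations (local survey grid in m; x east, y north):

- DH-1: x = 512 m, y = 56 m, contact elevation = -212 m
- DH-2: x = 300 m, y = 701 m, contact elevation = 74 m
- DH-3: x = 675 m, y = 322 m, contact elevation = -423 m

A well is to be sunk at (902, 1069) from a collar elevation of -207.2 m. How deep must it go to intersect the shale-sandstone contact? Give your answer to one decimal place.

Two edge vectors: DH-1→DH-2 = (-212, 645, 286), DH-1→DH-3 = (163, 266, -211).
Normal n = (DH-1→DH-2) × (DH-1→DH-3) = (-212171, 1886, -161527).
So ∂z/∂x = −n_x/n_z = −1.313533 and ∂z/∂y = −n_y/n_z = 0.011676.
Intercept c from DH-1: -212 + 672.53 − 0.65 = 459.87.
At (902, 1069): z_contact = −1184.81 + 12.48 + 459.87 = -712.45 m.
Depth below ground = -207.2 − (-712.45) = 505.2 m.

505.2 m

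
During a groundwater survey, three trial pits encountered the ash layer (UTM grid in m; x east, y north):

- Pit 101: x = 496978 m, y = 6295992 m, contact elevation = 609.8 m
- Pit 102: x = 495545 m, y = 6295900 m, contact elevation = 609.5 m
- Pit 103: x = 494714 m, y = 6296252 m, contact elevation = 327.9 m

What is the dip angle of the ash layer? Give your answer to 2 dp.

Two edge vectors: Pit 101→Pit 102 = (-1433, -92, -0.3), Pit 101→Pit 103 = (-2264, 260, -281.9).
Normal n = (Pit 101→Pit 102) × (Pit 101→Pit 103) = (26012.8, -403283.5, -580868).
So ∂z/∂x = −n_x/n_z = 0.04478 and ∂z/∂y = −n_y/n_z = −0.69428.
Gradient magnitude |∇z| = √(a² + b²) = √(0.00201 + 0.48202) = 0.69572.
True dip = arctan(0.69572) = 34.83°, dipping toward N (azimuth ≈ 356°).

34.83°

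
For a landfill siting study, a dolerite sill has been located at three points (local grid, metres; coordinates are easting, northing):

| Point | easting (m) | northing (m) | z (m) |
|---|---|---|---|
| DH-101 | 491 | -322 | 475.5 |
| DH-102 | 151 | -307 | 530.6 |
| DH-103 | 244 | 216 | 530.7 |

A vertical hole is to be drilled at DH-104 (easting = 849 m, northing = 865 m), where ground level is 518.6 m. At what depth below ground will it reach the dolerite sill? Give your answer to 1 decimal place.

Two edge vectors: DH-101→DH-102 = (-340, 15, 55.1), DH-101→DH-103 = (-247, 538, 55.2).
Normal n = (DH-101→DH-102) × (DH-101→DH-103) = (-28815.8, 5158.3, -179215).
So ∂z/∂easting = −n_x/n_z = −0.16079 and ∂z/∂northing = −n_y/n_z = 0.02878.
Intercept c from DH-101: 475.5 + 78.95 + 9.27 = 563.72.
At (849, 865): z_contact = −136.51 + 24.90 + 563.72 = 452.10 m.
Depth below ground = 518.6 − 452.10 = 66.5 m.

66.5 m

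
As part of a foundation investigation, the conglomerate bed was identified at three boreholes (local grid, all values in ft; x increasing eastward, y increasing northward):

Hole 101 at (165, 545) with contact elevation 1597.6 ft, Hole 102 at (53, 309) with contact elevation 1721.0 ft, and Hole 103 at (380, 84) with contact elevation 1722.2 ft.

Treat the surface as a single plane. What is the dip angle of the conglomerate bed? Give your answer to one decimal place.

25.5°

Two edge vectors: Hole 101→Hole 102 = (-112, -236, 123.4), Hole 101→Hole 103 = (215, -461, 124.6).
Normal n = (Hole 101→Hole 102) × (Hole 101→Hole 103) = (27481.8, 40486.2, 102372).
So ∂z/∂x = −n_x/n_z = −0.26845 and ∂z/∂y = −n_y/n_z = −0.39548.
Gradient magnitude |∇z| = √(a² + b²) = √(0.07207 + 0.15641) = 0.47799.
True dip = arctan(0.47799) = 25.5°, dipping toward NE (azimuth ≈ 034°).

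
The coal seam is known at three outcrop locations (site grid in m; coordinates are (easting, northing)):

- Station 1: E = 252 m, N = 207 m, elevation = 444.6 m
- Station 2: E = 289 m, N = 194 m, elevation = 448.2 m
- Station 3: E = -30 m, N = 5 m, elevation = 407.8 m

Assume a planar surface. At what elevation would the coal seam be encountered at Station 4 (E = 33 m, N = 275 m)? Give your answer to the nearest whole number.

Two edge vectors: Station 1→Station 2 = (37, -13, 3.6), Station 1→Station 3 = (-282, -202, -36.8).
Normal n = (Station 1→Station 2) × (Station 1→Station 3) = (1205.6, 346.4, -11140).
So ∂z/∂E = −n_x/n_z = 0.10822 and ∂z/∂N = −n_y/n_z = 0.03110.
Intercept c from Station 1: 444.6 − 27.27 − 6.44 = 410.89.
At (33, 275): z = 3.6 + 8.6 + 410.89 = 423.0 m.

423 m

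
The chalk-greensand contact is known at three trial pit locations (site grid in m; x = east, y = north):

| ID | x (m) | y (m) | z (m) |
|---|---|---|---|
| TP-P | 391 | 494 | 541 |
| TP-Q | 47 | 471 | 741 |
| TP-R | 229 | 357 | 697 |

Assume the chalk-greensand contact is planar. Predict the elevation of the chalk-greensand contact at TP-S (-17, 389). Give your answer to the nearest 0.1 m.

816.3 m

Two edge vectors: TP-P→TP-Q = (-344, -23, 200), TP-P→TP-R = (-162, -137, 156).
Normal n = (TP-P→TP-Q) × (TP-P→TP-R) = (23812, 21264, 43402).
So ∂z/∂x = −n_x/n_z = −0.54864 and ∂z/∂y = −n_y/n_z = −0.48993.
Intercept c from TP-P: 541 + 214.52 + 242.03 = 997.54.
At (-17, 389): z = 9.3 − 190.6 + 997.54 = 816.3 m.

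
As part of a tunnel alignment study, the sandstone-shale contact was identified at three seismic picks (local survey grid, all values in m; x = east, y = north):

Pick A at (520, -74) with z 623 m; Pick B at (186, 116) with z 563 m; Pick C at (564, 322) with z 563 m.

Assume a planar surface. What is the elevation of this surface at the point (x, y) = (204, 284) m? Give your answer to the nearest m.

Let the plane be z = a·x + b·y + c.
Pick B−Pick A: −334a + 190b = −60;  Pick C−Pick A: 44a + 396b = −60.
Solving gives a = 0.08789, b = −0.16128.
Then c = 623 − a·520 − b·-74 = 565.36.
At (204, 284): z = 17.9 − 45.8 + 565.36 = 537.5 m.

537 m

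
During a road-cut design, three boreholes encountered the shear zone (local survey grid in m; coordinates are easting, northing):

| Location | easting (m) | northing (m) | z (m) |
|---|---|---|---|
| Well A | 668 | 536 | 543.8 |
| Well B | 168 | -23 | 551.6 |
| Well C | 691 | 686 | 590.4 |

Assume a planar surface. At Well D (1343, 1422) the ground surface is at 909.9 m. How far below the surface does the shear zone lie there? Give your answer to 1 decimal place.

327.0 m

Two edge vectors: Well A→Well B = (-500, -559, 7.8), Well A→Well C = (23, 150, 46.6).
Normal n = (Well A→Well B) × (Well A→Well C) = (-27219.4, 23479.4, -62143).
So ∂z/∂easting = −n_x/n_z = −0.438012 and ∂z/∂northing = −n_y/n_z = 0.377829.
Intercept c from Well A: 543.8 + 292.59 − 202.52 = 633.88.
At (1343, 1422): z_contact = −588.25 + 537.27 + 633.88 = 582.90 m.
Depth below ground = 909.9 − 582.90 = 327.0 m.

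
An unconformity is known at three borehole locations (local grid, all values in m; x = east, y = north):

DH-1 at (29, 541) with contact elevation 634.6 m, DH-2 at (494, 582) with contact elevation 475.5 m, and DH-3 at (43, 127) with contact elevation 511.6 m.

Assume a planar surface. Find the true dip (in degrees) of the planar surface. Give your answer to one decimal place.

Two edge vectors: DH-1→DH-2 = (465, 41, -159.1), DH-1→DH-3 = (14, -414, -123).
Normal n = (DH-1→DH-2) × (DH-1→DH-3) = (-70910.4, 54967.6, -193084).
So ∂z/∂x = −n_x/n_z = −0.36725 and ∂z/∂y = −n_y/n_z = 0.28468.
Gradient magnitude |∇z| = √(a² + b²) = √(0.13487 + 0.08104) = 0.46467.
True dip = arctan(0.46467) = 24.9°, dipping toward SE (azimuth ≈ 128°).

24.9°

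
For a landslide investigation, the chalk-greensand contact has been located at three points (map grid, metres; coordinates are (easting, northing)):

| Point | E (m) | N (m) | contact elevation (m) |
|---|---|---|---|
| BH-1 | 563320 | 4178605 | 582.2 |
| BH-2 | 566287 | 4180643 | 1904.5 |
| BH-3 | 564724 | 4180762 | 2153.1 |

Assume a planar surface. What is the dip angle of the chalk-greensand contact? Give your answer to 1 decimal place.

38.6°

Let the plane be z = a·E + b·N + c.
BH-2−BH-1: 2967a + 2038b = 1322.3;  BH-3−BH-1: 1404a + 2157b = 1570.9.
Solving gives a = −0.09871, b = 0.79253.
Gradient magnitude |∇z| = √(a² + b²) = √(0.00974 + 0.62811) = 0.79866.
True dip = arctan(0.79866) = 38.6°, dipping toward S (azimuth ≈ 173°).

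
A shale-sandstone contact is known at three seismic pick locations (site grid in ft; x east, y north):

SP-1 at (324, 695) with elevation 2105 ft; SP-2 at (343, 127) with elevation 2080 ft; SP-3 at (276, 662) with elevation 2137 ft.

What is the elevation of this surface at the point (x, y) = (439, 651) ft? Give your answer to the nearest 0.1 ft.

Let the plane be z = a·x + b·y + c.
SP-2−SP-1: 19a − 568b = −25;  SP-3−SP-1: −48a − 33b = 32.
Solving gives a = −0.68126, b = 0.02123.
Then c = 2105 − a·324 − b·695 = 2310.98.
At (439, 651): z = −299.1 + 13.8 + 2310.98 = 2025.7 ft.

2025.7 ft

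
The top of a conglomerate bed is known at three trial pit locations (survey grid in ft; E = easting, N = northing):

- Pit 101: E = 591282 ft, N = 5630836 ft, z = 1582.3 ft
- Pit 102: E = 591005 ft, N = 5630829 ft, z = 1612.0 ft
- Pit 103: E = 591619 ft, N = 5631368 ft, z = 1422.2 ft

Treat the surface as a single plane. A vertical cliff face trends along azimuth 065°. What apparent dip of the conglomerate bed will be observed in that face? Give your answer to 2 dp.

10.86°

Two edge vectors: Pit 101→Pit 102 = (-277, -7, 29.7), Pit 101→Pit 103 = (337, 532, -160.1).
Normal n = (Pit 101→Pit 102) × (Pit 101→Pit 103) = (-14679.7, -34338.8, -145005).
So ∂z/∂E = −n_x/n_z = −0.10124 and ∂z/∂N = −n_y/n_z = −0.23681.
Unit vector along 065° is (sin 65°, cos 65°) = (0.9063, 0.4226).
Slope in that direction = a·(0.9063) + b·(0.4226) = −0.19183.
Apparent dip = arctan|0.19183| = 10.86° (true dip is 14.4°, so apparent ≤ true as expected).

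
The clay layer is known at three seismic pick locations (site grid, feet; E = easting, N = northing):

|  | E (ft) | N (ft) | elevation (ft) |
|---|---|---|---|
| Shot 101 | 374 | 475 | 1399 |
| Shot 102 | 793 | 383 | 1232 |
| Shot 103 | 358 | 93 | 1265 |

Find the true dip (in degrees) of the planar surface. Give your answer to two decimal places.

Two edge vectors: Shot 101→Shot 102 = (419, -92, -167), Shot 101→Shot 103 = (-16, -382, -134).
Normal n = (Shot 101→Shot 102) × (Shot 101→Shot 103) = (-51466, 58818, -161530).
So ∂z/∂E = −n_x/n_z = −0.31862 and ∂z/∂N = −n_y/n_z = 0.36413.
Gradient magnitude |∇z| = √(a² + b²) = √(0.10152 + 0.13259) = 0.48385.
True dip = arctan(0.48385) = 25.82°, dipping toward SE (azimuth ≈ 139°).

25.82°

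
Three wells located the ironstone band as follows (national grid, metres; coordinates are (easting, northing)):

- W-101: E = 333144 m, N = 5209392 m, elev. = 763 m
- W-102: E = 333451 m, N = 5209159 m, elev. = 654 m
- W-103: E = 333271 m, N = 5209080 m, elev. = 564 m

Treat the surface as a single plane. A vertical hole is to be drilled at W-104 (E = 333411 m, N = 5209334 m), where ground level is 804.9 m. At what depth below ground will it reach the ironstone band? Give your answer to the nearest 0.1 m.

33.4 m

Two edge vectors: W-101→W-102 = (307, -233, -109), W-101→W-103 = (127, -312, -199).
Normal n = (W-101→W-102) × (W-101→W-103) = (12359, 47250, -66193).
So ∂z/∂E = −n_x/n_z = 0.186711586 and ∂z/∂N = −n_y/n_z = 0.713821703.
Intercept c from W-101: 763 − 62201.84 − 3718577.07 = −3780015.91.
At (333411, 5209334): z_contact = 62251.70 + 3718535.67 − 3780015.91 = 771.45 m.
Depth below ground = 804.9 − 771.45 = 33.4 m.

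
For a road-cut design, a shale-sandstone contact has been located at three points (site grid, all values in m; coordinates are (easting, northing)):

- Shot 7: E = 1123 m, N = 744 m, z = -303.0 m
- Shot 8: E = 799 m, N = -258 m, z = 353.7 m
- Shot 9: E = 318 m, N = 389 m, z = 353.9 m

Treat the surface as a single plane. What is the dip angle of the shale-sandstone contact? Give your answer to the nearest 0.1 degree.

Two edge vectors: Shot 7→Shot 8 = (-324, -1002, 656.7), Shot 7→Shot 9 = (-805, -355, 656.9).
Normal n = (Shot 7→Shot 8) × (Shot 7→Shot 9) = (-425085.3, -315807.9, -691590).
So ∂z/∂E = −n_x/n_z = −0.61465 and ∂z/∂N = −n_y/n_z = −0.45664.
Gradient magnitude |∇z| = √(a² + b²) = √(0.37779 + 0.20852) = 0.76571.
True dip = arctan(0.76571) = 37.4°, dipping toward NE (azimuth ≈ 053°).

37.4°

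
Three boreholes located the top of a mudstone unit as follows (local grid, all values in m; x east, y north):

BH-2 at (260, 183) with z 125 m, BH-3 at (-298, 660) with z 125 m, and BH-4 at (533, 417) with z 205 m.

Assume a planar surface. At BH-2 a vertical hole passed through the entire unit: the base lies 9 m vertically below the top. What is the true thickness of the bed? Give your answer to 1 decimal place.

8.8 m

Two edge vectors: BH-2→BH-3 = (-558, 477, 0), BH-2→BH-4 = (273, 234, 80).
Normal n = (BH-2→BH-3) × (BH-2→BH-4) = (38160, 44640, -260793).
So ∂z/∂x = −n_x/n_z = 0.14632 and ∂z/∂y = −n_y/n_z = 0.17117.
|∇z| = √(a²+b²) = 0.22519, so dip δ = arctan(0.22519) = 12.69°.
True thickness = vertical thickness × cos δ = 9 × cos 12.69° = 8.8 m.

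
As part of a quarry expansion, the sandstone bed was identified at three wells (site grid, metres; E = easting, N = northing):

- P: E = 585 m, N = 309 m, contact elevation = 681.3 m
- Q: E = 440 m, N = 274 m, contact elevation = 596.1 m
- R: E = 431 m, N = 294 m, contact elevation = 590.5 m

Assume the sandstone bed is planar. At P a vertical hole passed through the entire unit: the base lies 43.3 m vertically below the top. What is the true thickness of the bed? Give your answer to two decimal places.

Let the plane be z = a·E + b·N + c.
Q−P: −145a − 35b = −85.2;  R−P: −154a − 15b = −90.8.
Solving gives a = 0.59098, b = −0.01406.
|∇z| = √(a²+b²) = 0.59115, so dip δ = arctan(0.59115) = 30.59°.
True thickness = vertical thickness × cos δ = 43.3 × cos 30.59° = 37.27 m.

37.27 m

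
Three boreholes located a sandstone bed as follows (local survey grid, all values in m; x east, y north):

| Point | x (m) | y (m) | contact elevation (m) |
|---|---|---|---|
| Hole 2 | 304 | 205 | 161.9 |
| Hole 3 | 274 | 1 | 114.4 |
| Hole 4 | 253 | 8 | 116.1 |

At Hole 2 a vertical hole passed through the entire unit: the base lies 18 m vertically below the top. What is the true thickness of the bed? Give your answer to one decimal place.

17.5 m

Two edge vectors: Hole 2→Hole 3 = (-30, -204, -47.5), Hole 2→Hole 4 = (-51, -197, -45.8).
Normal n = (Hole 2→Hole 3) × (Hole 2→Hole 4) = (-14.3, 1048.5, -4494).
So ∂z/∂x = −n_x/n_z = −0.00318 and ∂z/∂y = −n_y/n_z = 0.23331.
|∇z| = √(a²+b²) = 0.23333, so dip δ = arctan(0.23333) = 13.13°.
True thickness = vertical thickness × cos δ = 18 × cos 13.13° = 17.5 m.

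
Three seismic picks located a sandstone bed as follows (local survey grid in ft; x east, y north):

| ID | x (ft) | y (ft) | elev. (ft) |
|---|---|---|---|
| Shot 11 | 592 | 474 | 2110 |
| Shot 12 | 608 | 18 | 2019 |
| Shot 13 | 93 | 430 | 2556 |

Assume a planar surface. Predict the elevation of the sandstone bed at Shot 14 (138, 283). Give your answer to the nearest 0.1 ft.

2490.5 ft

Two edge vectors: Shot 11→Shot 12 = (16, -456, -91), Shot 11→Shot 13 = (-499, -44, 446).
Normal n = (Shot 11→Shot 12) × (Shot 11→Shot 13) = (-207380, 38273, -228248).
So ∂z/∂x = −n_x/n_z = −0.90857 and ∂z/∂y = −n_y/n_z = 0.16768.
Intercept c from Shot 11: 2110 + 537.88 − 79.48 = 2568.39.
At (138, 283): z = −125.4 + 47.5 + 2568.39 = 2490.5 ft.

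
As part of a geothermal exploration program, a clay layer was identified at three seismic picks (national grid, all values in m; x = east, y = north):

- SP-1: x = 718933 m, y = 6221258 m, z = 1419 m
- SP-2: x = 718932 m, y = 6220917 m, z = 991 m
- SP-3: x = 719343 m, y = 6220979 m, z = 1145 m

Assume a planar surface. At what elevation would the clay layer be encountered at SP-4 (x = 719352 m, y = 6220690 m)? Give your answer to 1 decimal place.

784.1 m

Two edge vectors: SP-1→SP-2 = (-1, -341, -428), SP-1→SP-3 = (410, -279, -274).
Normal n = (SP-1→SP-2) × (SP-1→SP-3) = (-25978, -175754, 140089).
So ∂z/∂x = −n_x/n_z = 0.185439256 and ∂z/∂y = −n_y/n_z = 1.254588155.
Intercept c from SP-1: 1419 − 133318.40 − 7805116.59 = −7937015.99.
At (719352, 6220690): z = 133396.1 + 7804404.0 − 7937015.99 = 784.1 m.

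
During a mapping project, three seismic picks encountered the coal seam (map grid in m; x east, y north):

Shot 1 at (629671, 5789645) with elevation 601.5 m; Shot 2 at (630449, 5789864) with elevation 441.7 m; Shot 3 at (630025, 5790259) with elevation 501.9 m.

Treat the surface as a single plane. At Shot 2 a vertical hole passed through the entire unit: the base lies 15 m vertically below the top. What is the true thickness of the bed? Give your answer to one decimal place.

Two edge vectors: Shot 1→Shot 2 = (778, 219, -159.8), Shot 1→Shot 3 = (354, 614, -99.6).
Normal n = (Shot 1→Shot 2) × (Shot 1→Shot 3) = (76304.8, 20919.6, 400166).
So ∂z/∂x = −n_x/n_z = −0.19068 and ∂z/∂y = −n_y/n_z = −0.05228.
|∇z| = √(a²+b²) = 0.19772, so dip δ = arctan(0.19772) = 11.18°.
True thickness = vertical thickness × cos δ = 15 × cos 11.18° = 14.7 m.

14.7 m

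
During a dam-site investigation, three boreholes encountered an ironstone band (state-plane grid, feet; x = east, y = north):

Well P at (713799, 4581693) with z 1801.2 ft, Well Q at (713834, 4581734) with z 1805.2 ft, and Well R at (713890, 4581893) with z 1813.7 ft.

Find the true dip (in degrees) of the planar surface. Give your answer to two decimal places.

5.19°

Two edge vectors: Well P→Well Q = (35, 41, 4), Well P→Well R = (91, 200, 12.5).
Normal n = (Well P→Well Q) × (Well P→Well R) = (-287.5, -73.5, 3269).
So ∂z/∂x = −n_x/n_z = 0.08795 and ∂z/∂y = −n_y/n_z = 0.02248.
Gradient magnitude |∇z| = √(a² + b²) = √(0.00773 + 0.00051) = 0.09078.
True dip = arctan(0.09078) = 5.19°, dipping toward WSW (azimuth ≈ 256°).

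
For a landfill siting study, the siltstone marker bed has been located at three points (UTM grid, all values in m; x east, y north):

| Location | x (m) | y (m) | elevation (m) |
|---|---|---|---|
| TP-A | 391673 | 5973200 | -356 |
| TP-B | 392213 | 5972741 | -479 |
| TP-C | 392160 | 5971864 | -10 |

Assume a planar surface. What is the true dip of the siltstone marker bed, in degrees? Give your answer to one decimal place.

Two edge vectors: TP-A→TP-B = (540, -459, -123), TP-A→TP-C = (487, -1336, 346).
Normal n = (TP-A→TP-B) × (TP-A→TP-C) = (-323142, -246741, -497907).
So ∂z/∂x = −n_x/n_z = −0.64900 and ∂z/∂y = −n_y/n_z = −0.49556.
Gradient magnitude |∇z| = √(a² + b²) = √(0.42120 + 0.24558) = 0.81656.
True dip = arctan(0.81656) = 39.2°, dipping toward NE (azimuth ≈ 053°).

39.2°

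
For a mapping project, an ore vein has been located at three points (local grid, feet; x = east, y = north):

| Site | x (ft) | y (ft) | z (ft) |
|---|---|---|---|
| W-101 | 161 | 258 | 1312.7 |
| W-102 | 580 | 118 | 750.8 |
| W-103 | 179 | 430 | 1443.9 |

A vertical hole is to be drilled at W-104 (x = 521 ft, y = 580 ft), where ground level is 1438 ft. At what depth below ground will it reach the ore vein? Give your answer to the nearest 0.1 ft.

222.1 ft

Two edge vectors: W-101→W-102 = (419, -140, -561.9), W-101→W-103 = (18, 172, 131.2).
Normal n = (W-101→W-102) × (W-101→W-103) = (78278.8, -65087, 74588).
So ∂z/∂x = −n_x/n_z = −1.04948 and ∂z/∂y = −n_y/n_z = 0.87262.
Intercept c from W-101: 1312.7 + 168.97 − 225.14 = 1256.53.
At (521, 580): z_contact = −546.78 + 506.12 + 1256.53 = 1215.87 ft.
Depth below ground = 1438 − 1215.87 = 222.1 ft.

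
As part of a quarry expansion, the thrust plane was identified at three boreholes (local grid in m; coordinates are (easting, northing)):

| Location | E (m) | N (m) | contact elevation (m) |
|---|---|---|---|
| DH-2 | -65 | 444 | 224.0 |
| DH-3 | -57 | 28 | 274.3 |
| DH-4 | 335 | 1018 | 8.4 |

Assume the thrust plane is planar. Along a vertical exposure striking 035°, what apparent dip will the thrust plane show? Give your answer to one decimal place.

Let the plane be z = a·E + b·N + c.
DH-3−DH-2: 8a − 416b = 50.3;  DH-4−DH-2: 400a + 574b = −215.6.
Solving gives a = −0.35567, b = −0.12775.
Unit vector along 035° is (sin 35°, cos 35°) = (0.5736, 0.8192).
Slope in that direction = a·(0.5736) + b·(0.8192) = −0.30866.
Apparent dip = arctan|0.30866| = 17.2° (true dip is 20.7°, so apparent ≤ true as expected).

17.2°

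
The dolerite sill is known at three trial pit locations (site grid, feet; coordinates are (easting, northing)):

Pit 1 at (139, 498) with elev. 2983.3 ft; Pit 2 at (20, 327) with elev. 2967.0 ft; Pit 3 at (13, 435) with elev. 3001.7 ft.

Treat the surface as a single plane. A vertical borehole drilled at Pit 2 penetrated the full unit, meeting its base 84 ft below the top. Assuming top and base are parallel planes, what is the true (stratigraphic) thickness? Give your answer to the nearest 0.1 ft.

77.3 ft

Two edge vectors: Pit 1→Pit 2 = (-119, -171, -16.3), Pit 1→Pit 3 = (-126, -63, 18.4).
Normal n = (Pit 1→Pit 2) × (Pit 1→Pit 3) = (-4173.3, 4243.4, -14049).
So ∂z/∂E = −n_x/n_z = −0.29705 and ∂z/∂N = −n_y/n_z = 0.30204.
|∇z| = √(a²+b²) = 0.42364, so dip δ = arctan(0.42364) = 22.96°.
True thickness = vertical thickness × cos δ = 84 × cos 22.96° = 77.3 ft.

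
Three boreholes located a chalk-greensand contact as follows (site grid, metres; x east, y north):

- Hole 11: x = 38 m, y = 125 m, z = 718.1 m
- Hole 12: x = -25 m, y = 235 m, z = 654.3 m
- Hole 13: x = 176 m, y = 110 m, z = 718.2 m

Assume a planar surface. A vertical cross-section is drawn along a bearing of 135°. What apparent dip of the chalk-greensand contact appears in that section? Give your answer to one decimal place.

Two edge vectors: Hole 11→Hole 12 = (-63, 110, -63.8), Hole 11→Hole 13 = (138, -15, 0.1).
Normal n = (Hole 11→Hole 12) × (Hole 11→Hole 13) = (-946, -8798.1, -14235).
So ∂z/∂x = −n_x/n_z = −0.06646 and ∂z/∂y = −n_y/n_z = −0.61806.
Unit vector along 135° is (sin 135°, cos 135°) = (0.7071, -0.7071).
Slope in that direction = a·(0.7071) + b·(-0.7071) = 0.39004.
Apparent dip = arctan|0.39004| = 21.3° (true dip is 31.9°, so apparent ≤ true as expected).

21.3°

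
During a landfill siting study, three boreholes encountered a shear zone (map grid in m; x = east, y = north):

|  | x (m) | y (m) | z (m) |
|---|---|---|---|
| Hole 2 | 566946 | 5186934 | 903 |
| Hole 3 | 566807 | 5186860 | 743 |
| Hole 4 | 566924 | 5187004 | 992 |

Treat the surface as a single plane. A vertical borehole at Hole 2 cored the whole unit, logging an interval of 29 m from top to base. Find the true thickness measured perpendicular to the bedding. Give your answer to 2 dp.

Let the plane be z = a·x + b·y + c.
Hole 3−Hole 2: −139a − 74b = −160;  Hole 4−Hole 2: −22a + 70b = 89.
Solving gives a = 0.40623, b = 1.39910.
|∇z| = √(a²+b²) = 1.45688, so dip δ = arctan(1.45688) = 55.53°.
True thickness = vertical thickness × cos δ = 29 × cos 55.53° = 16.41 m.

16.41 m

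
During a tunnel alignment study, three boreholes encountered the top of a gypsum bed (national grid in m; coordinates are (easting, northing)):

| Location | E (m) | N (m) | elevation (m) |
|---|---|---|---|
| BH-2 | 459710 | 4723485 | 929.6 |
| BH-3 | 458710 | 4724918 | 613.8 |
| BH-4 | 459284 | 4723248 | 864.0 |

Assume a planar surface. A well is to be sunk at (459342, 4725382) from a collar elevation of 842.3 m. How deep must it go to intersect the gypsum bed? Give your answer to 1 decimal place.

140.3 m

Two edge vectors: BH-2→BH-3 = (-1000, 1433, -315.8), BH-2→BH-4 = (-426, -237, -65.6).
Normal n = (BH-2→BH-3) × (BH-2→BH-4) = (-168849.4, 68930.8, 847458).
So ∂z/∂E = −n_x/n_z = 0.199242204 and ∂z/∂N = −n_y/n_z = −0.081338308.
Intercept c from BH-2: 929.6 − 91593.63 + 384200.28 = 293536.25.
At (459342, 4725382): z_contact = 91520.31 − 384354.58 + 293536.25 = 701.98 m.
Depth below ground = 842.3 − 701.98 = 140.3 m.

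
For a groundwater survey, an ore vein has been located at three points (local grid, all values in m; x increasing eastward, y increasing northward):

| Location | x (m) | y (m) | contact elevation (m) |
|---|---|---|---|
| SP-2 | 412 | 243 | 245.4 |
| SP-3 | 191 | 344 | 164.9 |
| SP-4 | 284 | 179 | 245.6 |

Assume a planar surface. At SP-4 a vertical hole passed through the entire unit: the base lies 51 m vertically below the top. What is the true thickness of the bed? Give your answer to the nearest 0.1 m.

Two edge vectors: SP-2→SP-3 = (-221, 101, -80.5), SP-2→SP-4 = (-128, -64, 0.2).
Normal n = (SP-2→SP-3) × (SP-2→SP-4) = (-5131.8, 10348.2, 27072).
So ∂z/∂x = −n_x/n_z = 0.18956 and ∂z/∂y = −n_y/n_z = −0.38225.
|∇z| = √(a²+b²) = 0.42667, so dip δ = arctan(0.42667) = 23.11°.
True thickness = vertical thickness × cos δ = 51 × cos 23.11° = 46.9 m.

46.9 m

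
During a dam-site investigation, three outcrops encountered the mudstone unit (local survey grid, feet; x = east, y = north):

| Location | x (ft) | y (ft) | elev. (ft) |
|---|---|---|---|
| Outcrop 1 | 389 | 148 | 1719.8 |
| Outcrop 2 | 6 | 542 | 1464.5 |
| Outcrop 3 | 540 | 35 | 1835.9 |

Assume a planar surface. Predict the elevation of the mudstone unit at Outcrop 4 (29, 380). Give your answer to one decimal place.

1429.4 ft

Let the plane be z = a·x + b·y + c.
Outcrop 2−Outcrop 1: −383a + 394b = −255.3;  Outcrop 3−Outcrop 1: 151a − 113b = 116.1.
Solving gives a = 1.04191, b = 0.36485.
Then c = 1719.8 − a·389 − b·148 = 1260.50.
At (29, 380): z = 30.2 + 138.6 + 1260.50 = 1429.4 ft.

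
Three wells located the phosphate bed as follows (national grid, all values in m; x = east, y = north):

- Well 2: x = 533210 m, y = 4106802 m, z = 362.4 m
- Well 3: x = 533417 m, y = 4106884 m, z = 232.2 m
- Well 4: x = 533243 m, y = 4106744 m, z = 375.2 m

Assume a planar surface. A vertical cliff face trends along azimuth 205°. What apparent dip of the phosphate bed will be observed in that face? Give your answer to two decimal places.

31.58°

Let the plane be z = a·x + b·y + c.
Well 3−Well 2: 207a + 82b = −130.2;  Well 4−Well 2: 33a − 58b = 12.8.
Solving gives a = −0.44195, b = −0.47215.
Unit vector along 205° is (sin 205°, cos 205°) = (-0.4226, -0.9063).
Slope in that direction = a·(-0.4226) + b·(-0.9063) = 0.61469.
Apparent dip = arctan|0.61469| = 31.58° (true dip is 32.9°, so apparent ≤ true as expected).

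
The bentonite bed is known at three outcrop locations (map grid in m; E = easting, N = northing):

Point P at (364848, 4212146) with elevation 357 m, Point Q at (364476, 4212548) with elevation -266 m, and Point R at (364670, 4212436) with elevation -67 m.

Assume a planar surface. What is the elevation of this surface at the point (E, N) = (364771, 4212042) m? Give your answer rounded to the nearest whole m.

Let the plane be z = a·E + b·N + c.
Point Q−Point P: −372a + 402b = −623;  Point R−Point P: −178a + 290b = −424.
Solving gives a = 0.28141174, b = −1.28934038.
Then c = 357 − a·364848 − b·4212146 = 5328574.42.
At (364771, 4212042): z = 102650.8 − 5430755.8 + 5328574.42 = 469.4 m.

469 m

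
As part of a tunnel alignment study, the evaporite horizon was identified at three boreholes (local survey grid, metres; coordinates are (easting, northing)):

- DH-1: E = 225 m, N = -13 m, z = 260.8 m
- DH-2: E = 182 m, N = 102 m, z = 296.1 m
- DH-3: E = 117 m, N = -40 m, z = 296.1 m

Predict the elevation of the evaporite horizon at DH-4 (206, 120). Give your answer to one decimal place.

290.3 m

Two edge vectors: DH-1→DH-2 = (-43, 115, 35.3), DH-1→DH-3 = (-108, -27, 35.3).
Normal n = (DH-1→DH-2) × (DH-1→DH-3) = (5012.6, -2294.5, 13581).
So ∂z/∂E = −n_x/n_z = −0.36909 and ∂z/∂N = −n_y/n_z = 0.16895.
Intercept c from DH-1: 260.8 + 83.05 + 2.20 = 346.04.
At (206, 120): z = −76.0 + 20.3 + 346.04 = 290.3 m.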